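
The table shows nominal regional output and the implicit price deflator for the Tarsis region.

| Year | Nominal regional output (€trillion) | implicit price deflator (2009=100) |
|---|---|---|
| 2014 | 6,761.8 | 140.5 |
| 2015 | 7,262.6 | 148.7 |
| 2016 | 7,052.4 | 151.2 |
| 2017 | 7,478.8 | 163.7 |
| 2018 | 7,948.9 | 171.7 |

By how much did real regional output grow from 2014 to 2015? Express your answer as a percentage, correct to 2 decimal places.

1.48%

Real regional output 2014 = 6761.8/1.405 = 4812.67.
Real regional output 2015 = 7262.6/1.487 = 4884.06.
Change = 4884.06/4812.67 − 1 = 0.0148.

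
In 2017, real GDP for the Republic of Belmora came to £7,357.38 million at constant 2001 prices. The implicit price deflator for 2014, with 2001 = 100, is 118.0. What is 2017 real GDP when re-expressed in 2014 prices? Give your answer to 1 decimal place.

£8,681.7 million

Real GDP in 2014 prices = Real GDP in 2001 prices × (P_2014/P_2001) = 7357.38 × 1.180 = 8681.71.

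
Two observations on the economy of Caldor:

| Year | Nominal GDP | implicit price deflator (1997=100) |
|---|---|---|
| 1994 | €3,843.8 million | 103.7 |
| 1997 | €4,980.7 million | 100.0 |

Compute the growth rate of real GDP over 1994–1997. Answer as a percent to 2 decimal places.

Real GDP 1994 = 3843.8 / 1.037 = 3706.65.
Real GDP 1997 = 4980.7 / 1.000 = 4980.70.
Real growth = 4980.70 / 3706.65 − 1 = 0.3437.

34.37%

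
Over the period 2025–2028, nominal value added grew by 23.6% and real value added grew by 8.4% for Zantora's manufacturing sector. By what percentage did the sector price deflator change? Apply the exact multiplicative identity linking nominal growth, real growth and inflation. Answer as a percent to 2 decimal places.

(1 + g_nom) = (1 + g_real)(1 + π), so π = 1.2360 / 1.0840 − 1 = 0.14022.

14.02%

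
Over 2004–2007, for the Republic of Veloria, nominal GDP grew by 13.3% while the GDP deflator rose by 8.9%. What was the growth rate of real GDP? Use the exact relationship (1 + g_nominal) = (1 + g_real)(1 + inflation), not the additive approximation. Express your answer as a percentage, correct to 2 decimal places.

(1 + g_nom) = (1 + g_real)(1 + π), so g_real = 1.1330 / 1.0890 − 1 = 0.04040.

4.04%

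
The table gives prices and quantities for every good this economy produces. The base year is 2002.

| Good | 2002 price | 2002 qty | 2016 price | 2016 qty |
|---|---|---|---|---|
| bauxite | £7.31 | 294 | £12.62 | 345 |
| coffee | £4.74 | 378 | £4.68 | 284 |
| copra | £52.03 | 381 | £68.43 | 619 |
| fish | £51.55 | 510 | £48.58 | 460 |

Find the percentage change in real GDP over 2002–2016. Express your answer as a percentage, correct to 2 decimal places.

Real GDP 2002 = Nominal GDP 2002 = 7.31·294 + 4.74·378 + 52.03·381 + 51.55·510 = 50054.79.
Real GDP 2016 (at 2002 prices) = 7.31·345 + 4.74·284 + 52.03·619 + 51.55·460 = 59787.68.
Real growth = 59787.68/50054.79 − 1 = 0.1944.

19.44%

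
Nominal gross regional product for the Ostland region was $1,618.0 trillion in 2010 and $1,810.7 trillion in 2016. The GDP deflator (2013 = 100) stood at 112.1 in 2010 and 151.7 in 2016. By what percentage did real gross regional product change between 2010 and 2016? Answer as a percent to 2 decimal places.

-17.30%

Deflate each year: 2010 → 1618.0/1.121 = 1443.35; 2016 → 1810.7/1.517 = 1193.61.
So real gross regional product changed by 1193.61/1443.35 − 1 = -0.1730, i.e. -17.30%.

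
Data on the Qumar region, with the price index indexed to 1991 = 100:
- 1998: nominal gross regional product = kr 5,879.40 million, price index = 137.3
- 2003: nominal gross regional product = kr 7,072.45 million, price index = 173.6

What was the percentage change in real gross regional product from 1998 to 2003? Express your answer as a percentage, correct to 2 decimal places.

-4.86%

Deflate each year: 1998 → 5879.40/1.373 = 4282.16; 2003 → 7072.45/1.736 = 4073.99.
So real gross regional product changed by 4073.99/4282.16 − 1 = -0.0486, i.e. -4.86%.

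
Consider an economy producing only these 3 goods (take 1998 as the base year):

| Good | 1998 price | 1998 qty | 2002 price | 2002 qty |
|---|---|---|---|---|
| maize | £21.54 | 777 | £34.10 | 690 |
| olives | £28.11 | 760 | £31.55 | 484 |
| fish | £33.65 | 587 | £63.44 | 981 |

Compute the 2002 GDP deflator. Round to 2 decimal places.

Nominal GDP 2002 = 34.10·690 + 31.55·484 + 63.44·981 = 101033.84.
Real GDP 2002 (at 1998 prices) = 21.54·690 + 28.11·484 + 33.65·981 = 61478.49.
Deflator = Nominal/Real × 100 = 101033.84/61478.49 × 100 = 164.340.

164.34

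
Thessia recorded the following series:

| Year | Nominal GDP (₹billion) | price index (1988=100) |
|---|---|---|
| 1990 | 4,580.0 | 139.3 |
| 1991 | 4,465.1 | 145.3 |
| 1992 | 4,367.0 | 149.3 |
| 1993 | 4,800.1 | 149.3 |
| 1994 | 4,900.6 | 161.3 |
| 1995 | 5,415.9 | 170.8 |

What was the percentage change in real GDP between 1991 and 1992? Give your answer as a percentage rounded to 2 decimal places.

-4.82%

Real GDP 1991 = 4465.1/1.453 = 3073.02.
Real GDP 1992 = 4367.0/1.493 = 2924.98.
Change = 2924.98/3073.02 − 1 = -0.0482.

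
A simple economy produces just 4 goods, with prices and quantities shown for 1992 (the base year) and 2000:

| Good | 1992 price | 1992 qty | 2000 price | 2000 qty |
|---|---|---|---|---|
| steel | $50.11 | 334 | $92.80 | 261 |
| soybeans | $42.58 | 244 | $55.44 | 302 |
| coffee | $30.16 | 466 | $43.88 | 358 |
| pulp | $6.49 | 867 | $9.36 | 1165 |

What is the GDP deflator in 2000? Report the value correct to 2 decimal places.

Nominal GDP 2000 = 92.80·261 + 55.44·302 + 43.88·358 + 9.36·1165 = 67577.12.
Real GDP 2000 (at 1992 prices) = 50.11·261 + 42.58·302 + 30.16·358 + 6.49·1165 = 44296.00.
Deflator = Nominal/Real × 100 = 67577.12/44296.00 × 100 = 152.558.

152.56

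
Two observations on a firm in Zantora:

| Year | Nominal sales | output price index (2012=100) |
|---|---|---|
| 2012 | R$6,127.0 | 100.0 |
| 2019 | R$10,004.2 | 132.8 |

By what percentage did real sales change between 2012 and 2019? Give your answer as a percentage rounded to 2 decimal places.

22.95%

Deflate each year: 2012 → 6127.0/1.000 = 6127.00; 2019 → 10004.2/1.328 = 7533.28.
So real sales changed by 7533.28/6127.00 − 1 = 0.2295, i.e. 22.95%.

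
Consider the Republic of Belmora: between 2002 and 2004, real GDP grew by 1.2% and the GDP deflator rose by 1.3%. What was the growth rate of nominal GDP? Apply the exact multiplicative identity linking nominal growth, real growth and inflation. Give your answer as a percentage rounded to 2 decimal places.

2.52%

(1 + g_nom) = (1 + g_real)(1 + π) = 1.0120 × 1.0130 = 1.02516.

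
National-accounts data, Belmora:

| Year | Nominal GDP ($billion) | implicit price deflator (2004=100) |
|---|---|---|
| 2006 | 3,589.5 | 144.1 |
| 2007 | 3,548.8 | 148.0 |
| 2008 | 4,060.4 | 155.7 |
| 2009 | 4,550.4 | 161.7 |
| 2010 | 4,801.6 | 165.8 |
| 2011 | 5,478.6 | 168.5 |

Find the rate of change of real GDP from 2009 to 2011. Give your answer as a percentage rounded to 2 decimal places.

Real GDP 2009 = 4550.4/1.617 = 2814.10.
Real GDP 2011 = 5478.6/1.685 = 3251.39.
Change = 3251.39/2814.10 − 1 = 0.1554.

15.54%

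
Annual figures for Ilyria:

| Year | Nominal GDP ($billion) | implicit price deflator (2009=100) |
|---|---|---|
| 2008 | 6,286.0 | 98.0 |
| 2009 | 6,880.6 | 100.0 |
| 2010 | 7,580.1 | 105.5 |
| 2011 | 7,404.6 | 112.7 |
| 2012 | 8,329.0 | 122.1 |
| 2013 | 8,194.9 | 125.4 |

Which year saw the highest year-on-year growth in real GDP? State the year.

2009

2009: real = 6880.6/1.000 = 6880.60; growth vs 2008 (6414.29) = 7.27%.
2010: real = 7580.1/1.055 = 7184.93; growth vs 2009 (6880.60) = 4.42%.
2011: real = 7404.6/1.127 = 6570.19; growth vs 2010 (7184.93) = -8.56%.
2012: real = 8329.0/1.221 = 6821.46; growth vs 2011 (6570.19) = 3.82%.
2013: real = 8194.9/1.254 = 6535.01; growth vs 2012 (6821.46) = -4.20%.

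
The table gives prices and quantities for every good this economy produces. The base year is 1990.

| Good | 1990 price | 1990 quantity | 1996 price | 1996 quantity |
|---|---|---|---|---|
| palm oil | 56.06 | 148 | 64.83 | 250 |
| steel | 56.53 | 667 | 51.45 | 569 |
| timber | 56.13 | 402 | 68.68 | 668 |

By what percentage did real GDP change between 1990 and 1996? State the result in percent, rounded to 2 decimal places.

Real GDP 1990 = Nominal GDP 1990 = 56.06·148 + 56.53·667 + 56.13·402 = 68566.65.
Real GDP 1996 (at 1990 prices) = 56.06·250 + 56.53·569 + 56.13·668 = 83675.41.
Real growth = 83675.41/68566.65 − 1 = 0.2204.

22.04%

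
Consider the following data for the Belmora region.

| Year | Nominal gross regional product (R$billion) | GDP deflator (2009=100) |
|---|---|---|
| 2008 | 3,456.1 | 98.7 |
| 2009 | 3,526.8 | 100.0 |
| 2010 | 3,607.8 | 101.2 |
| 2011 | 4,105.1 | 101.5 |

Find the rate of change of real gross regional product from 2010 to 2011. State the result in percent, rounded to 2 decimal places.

Real gross regional product 2010 = 3607.8/1.012 = 3565.02.
Real gross regional product 2011 = 4105.1/1.015 = 4044.43.
Change = 4044.43/3565.02 − 1 = 0.1345.

13.45%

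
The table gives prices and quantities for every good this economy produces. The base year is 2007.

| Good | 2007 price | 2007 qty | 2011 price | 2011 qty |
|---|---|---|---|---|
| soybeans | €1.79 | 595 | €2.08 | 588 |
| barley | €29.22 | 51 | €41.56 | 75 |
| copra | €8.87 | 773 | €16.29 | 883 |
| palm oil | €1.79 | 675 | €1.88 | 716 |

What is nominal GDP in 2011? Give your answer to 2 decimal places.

Nominal GDP 2011 = Σ (p_2011 × q_2011) = 2.08·588 + 41.56·75 + 16.29·883 + 1.88·716 = 20070.19.

€20070.19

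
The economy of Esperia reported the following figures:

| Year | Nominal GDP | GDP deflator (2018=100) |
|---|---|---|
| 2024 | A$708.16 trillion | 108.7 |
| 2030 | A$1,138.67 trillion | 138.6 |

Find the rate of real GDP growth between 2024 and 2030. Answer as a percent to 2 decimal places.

Real GDP 2024 = 708.16 / 1.087 = 651.48.
Real GDP 2030 = 1138.67 / 1.386 = 821.55.
Real growth = 821.55 / 651.48 − 1 = 0.2611.

26.11%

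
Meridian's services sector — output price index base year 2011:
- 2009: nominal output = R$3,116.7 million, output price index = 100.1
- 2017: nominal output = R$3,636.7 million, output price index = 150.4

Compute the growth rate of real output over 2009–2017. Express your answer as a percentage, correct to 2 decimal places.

Real output 2009 = 3116.7 / 1.001 = 3113.59.
Real output 2017 = 3636.7 / 1.504 = 2418.02.
Real growth = 2418.02 / 3113.59 − 1 = -0.2234.

-22.34%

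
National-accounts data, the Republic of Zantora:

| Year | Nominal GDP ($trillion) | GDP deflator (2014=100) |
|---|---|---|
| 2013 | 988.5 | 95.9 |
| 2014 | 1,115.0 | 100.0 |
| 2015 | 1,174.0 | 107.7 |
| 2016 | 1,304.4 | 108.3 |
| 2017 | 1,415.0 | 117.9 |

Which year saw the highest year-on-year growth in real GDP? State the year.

2014: real = 1115.0/1.000 = 1115.00; growth vs 2013 (1030.76) = 8.17%.
2015: real = 1174.0/1.077 = 1090.06; growth vs 2014 (1115.00) = -2.24%.
2016: real = 1304.4/1.083 = 1204.43; growth vs 2015 (1090.06) = 10.49%.
2017: real = 1415.0/1.179 = 1200.17; growth vs 2016 (1204.43) = -0.35%.

2016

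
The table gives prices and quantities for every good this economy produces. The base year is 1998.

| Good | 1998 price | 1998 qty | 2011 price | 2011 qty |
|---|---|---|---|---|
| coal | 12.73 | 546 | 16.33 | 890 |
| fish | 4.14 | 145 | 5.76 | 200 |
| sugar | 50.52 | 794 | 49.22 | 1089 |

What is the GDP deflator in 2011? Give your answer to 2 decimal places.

Nominal GDP 2011 = 16.33·890 + 5.76·200 + 49.22·1089 = 69286.28.
Real GDP 2011 (at 1998 prices) = 12.73·890 + 4.14·200 + 50.52·1089 = 67173.98.
Deflator = Nominal/Real × 100 = 69286.28/67173.98 × 100 = 103.145.

103.14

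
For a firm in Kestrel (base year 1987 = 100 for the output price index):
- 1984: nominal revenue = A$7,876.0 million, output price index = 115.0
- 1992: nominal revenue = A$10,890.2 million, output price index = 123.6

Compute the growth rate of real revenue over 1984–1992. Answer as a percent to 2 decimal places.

28.65%

Deflate each year: 1984 → 7876.0/1.150 = 6848.70; 1992 → 10890.2/1.236 = 8810.84.
So real revenue changed by 8810.84/6848.70 − 1 = 0.2865, i.e. 28.65%.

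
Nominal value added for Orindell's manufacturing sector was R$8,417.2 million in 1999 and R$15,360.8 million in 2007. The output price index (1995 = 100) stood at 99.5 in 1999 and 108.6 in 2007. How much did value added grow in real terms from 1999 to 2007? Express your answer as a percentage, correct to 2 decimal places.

67.20%

Deflate each year: 1999 → 8417.2/0.995 = 8459.50; 2007 → 15360.8/1.086 = 14144.38.
So real value added changed by 14144.38/8459.50 − 1 = 0.6720, i.e. 67.20%.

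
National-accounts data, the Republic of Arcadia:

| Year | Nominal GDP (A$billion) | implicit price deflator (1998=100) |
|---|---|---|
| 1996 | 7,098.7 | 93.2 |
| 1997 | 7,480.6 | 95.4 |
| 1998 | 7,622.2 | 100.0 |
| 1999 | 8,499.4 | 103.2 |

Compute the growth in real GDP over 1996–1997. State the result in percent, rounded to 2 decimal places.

Real GDP 1996 = 7098.7/0.932 = 7616.63.
Real GDP 1997 = 7480.6/0.954 = 7841.30.
Change = 7841.30/7616.63 − 1 = 0.0295.

2.95%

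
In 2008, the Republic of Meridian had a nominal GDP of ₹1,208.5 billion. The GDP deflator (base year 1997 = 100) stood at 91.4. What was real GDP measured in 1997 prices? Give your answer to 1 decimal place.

₹1,322.2 billion

Real GDP = Nominal / (GDP deflator/100) = 1208.5 / 0.914 = 1322.21.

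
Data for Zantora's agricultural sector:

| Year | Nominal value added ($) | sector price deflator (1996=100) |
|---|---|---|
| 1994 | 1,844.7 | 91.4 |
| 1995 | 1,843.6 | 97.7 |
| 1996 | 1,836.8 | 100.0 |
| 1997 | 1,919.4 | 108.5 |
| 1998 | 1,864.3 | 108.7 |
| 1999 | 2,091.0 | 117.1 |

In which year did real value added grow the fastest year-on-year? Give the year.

1995: real = 1843.6/0.977 = 1887.00; growth vs 1994 (2018.27) = -6.50%.
1996: real = 1836.8/1.000 = 1836.80; growth vs 1995 (1887.00) = -2.66%.
1997: real = 1919.4/1.085 = 1769.03; growth vs 1996 (1836.80) = -3.69%.
1998: real = 1864.3/1.087 = 1715.09; growth vs 1997 (1769.03) = -3.05%.
1999: real = 2091.0/1.171 = 1785.65; growth vs 1998 (1715.09) = 4.11%.

1999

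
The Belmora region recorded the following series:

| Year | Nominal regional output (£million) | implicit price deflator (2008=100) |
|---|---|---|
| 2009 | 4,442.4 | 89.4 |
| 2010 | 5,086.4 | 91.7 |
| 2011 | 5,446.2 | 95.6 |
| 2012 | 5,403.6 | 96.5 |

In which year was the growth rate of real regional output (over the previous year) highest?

2010: real = 5086.4/0.917 = 5546.78; growth vs 2009 (4969.13) = 11.62%.
2011: real = 5446.2/0.956 = 5696.86; growth vs 2010 (5546.78) = 2.71%.
2012: real = 5403.6/0.965 = 5599.59; growth vs 2011 (5696.86) = -1.71%.

2010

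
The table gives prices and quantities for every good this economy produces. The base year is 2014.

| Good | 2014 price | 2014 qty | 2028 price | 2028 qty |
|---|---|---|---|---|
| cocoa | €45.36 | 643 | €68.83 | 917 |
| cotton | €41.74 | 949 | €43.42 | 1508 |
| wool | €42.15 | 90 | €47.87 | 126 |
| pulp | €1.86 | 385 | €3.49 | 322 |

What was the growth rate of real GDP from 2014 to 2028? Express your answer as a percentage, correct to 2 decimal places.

Real GDP 2014 = Nominal GDP 2014 = 45.36·643 + 41.74·949 + 42.15·90 + 1.86·385 = 73287.34.
Real GDP 2028 (at 2014 prices) = 45.36·917 + 41.74·1508 + 42.15·126 + 1.86·322 = 110448.86.
Real growth = 110448.86/73287.34 − 1 = 0.5071.

50.71%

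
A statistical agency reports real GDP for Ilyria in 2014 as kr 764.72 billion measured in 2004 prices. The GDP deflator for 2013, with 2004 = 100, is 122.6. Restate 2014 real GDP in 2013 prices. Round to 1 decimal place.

Real GDP in 2013 prices = Real GDP in 2004 prices × (P_2013/P_2004) = 764.72 × 1.226 = 937.55.

kr 937.5 billion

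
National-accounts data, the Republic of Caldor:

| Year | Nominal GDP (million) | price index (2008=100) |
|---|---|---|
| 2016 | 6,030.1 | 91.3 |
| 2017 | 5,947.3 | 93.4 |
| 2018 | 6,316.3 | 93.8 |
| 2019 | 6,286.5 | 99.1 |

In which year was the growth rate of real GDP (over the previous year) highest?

2018

2017: real = 5947.3/0.934 = 6367.56; growth vs 2016 (6604.71) = -3.59%.
2018: real = 6316.3/0.938 = 6733.80; growth vs 2017 (6367.56) = 5.75%.
2019: real = 6286.5/0.991 = 6343.59; growth vs 2018 (6733.80) = -5.79%.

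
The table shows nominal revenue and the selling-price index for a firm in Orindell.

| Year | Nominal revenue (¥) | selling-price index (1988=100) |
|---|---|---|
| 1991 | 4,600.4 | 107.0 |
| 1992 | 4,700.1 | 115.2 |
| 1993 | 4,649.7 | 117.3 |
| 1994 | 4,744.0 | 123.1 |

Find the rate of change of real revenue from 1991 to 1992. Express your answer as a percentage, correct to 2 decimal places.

Real revenue 1991 = 4600.4/1.070 = 4299.44.
Real revenue 1992 = 4700.1/1.152 = 4079.95.
Change = 4079.95/4299.44 − 1 = -0.0511.

-5.11%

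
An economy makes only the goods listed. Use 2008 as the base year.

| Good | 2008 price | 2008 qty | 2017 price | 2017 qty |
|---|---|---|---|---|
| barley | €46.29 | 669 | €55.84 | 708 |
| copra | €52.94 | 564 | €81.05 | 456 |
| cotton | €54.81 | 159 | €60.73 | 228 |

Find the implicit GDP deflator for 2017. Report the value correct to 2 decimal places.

Nominal GDP 2017 = 55.84·708 + 81.05·456 + 60.73·228 = 90339.96.
Real GDP 2017 (at 2008 prices) = 46.29·708 + 52.94·456 + 54.81·228 = 69410.64.
Deflator = Nominal/Real × 100 = 90339.96/69410.64 × 100 = 130.153.

130.15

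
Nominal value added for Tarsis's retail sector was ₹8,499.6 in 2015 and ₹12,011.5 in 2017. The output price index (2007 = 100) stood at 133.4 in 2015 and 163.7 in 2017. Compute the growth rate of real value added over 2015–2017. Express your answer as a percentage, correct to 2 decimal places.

Deflate each year: 2015 → 8499.6/1.334 = 6371.51; 2017 → 12011.5/1.637 = 7337.51.
So real value added changed by 7337.51/6371.51 − 1 = 0.1516, i.e. 15.16%.

15.16%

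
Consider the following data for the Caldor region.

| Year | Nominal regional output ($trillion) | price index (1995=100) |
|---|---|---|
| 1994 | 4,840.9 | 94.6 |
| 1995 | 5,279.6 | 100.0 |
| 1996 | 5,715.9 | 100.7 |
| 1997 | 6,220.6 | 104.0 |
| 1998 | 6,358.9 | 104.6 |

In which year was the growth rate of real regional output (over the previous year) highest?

1995: real = 5279.6/1.000 = 5279.60; growth vs 1994 (5117.23) = 3.17%.
1996: real = 5715.9/1.007 = 5676.17; growth vs 1995 (5279.60) = 7.51%.
1997: real = 6220.6/1.040 = 5981.35; growth vs 1996 (5676.17) = 5.38%.
1998: real = 6358.9/1.046 = 6079.25; growth vs 1997 (5981.35) = 1.64%.

1996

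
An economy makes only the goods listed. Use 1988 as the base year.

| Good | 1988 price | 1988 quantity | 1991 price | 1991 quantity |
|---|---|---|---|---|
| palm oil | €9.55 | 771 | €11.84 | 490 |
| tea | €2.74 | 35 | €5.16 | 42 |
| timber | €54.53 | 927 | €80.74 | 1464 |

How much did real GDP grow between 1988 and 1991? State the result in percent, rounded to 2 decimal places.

45.89%

Real GDP 1988 = Nominal GDP 1988 = 9.55·771 + 2.74·35 + 54.53·927 = 58008.26.
Real GDP 1991 (at 1988 prices) = 9.55·490 + 2.74·42 + 54.53·1464 = 84626.50.
Real growth = 84626.50/58008.26 − 1 = 0.4589.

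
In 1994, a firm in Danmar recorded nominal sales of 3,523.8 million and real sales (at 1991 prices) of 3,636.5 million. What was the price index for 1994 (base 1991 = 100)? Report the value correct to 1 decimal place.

price index = (Nominal / Real) × 100 = 3523.8 / 3636.5 × 100 = 96.90.

96.9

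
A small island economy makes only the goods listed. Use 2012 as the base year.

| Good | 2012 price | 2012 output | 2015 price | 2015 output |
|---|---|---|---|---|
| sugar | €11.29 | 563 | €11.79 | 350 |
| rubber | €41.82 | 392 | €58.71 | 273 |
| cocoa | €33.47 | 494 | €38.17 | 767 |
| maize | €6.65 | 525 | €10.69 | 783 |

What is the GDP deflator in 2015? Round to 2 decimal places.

124.98

Nominal GDP 2015 = 11.79·350 + 58.71·273 + 38.17·767 + 10.69·783 = 57800.99.
Real GDP 2015 (at 2012 prices) = 11.29·350 + 41.82·273 + 33.47·767 + 6.65·783 = 46246.80.
Deflator = Nominal/Real × 100 = 57800.99/46246.80 × 100 = 124.984.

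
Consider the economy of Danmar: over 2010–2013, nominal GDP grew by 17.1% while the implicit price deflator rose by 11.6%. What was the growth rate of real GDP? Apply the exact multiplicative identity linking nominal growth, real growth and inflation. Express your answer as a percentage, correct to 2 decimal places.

(1 + g_nom) = (1 + g_real)(1 + π), so g_real = 1.1710 / 1.1160 − 1 = 0.04928.

4.93%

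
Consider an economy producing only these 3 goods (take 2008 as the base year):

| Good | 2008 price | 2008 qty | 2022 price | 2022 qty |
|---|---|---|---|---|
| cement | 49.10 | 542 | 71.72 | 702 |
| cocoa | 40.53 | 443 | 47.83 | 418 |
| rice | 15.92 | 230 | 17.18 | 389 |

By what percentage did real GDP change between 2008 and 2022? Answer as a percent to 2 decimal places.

19.44%

Real GDP 2008 = Nominal GDP 2008 = 49.10·542 + 40.53·443 + 15.92·230 = 48228.59.
Real GDP 2022 (at 2008 prices) = 49.10·702 + 40.53·418 + 15.92·389 = 57602.62.
Real growth = 57602.62/48228.59 − 1 = 0.1944.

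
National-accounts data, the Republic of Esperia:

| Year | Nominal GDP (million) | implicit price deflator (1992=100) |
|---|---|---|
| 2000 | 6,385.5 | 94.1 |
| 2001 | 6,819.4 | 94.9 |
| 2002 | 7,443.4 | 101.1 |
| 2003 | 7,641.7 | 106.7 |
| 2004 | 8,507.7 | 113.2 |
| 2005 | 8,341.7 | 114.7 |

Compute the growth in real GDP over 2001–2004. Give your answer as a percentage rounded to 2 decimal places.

Real GDP 2001 = 6819.4/0.949 = 7185.88.
Real GDP 2004 = 8507.7/1.132 = 7515.64.
Change = 7515.64/7185.88 − 1 = 0.0459.

4.59%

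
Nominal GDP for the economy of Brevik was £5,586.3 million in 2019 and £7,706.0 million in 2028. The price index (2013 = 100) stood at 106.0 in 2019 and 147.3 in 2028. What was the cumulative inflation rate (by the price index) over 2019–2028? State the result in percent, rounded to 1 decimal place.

39.0%

Price-level change = 147.3 / 106.0 − 1 = 0.3896.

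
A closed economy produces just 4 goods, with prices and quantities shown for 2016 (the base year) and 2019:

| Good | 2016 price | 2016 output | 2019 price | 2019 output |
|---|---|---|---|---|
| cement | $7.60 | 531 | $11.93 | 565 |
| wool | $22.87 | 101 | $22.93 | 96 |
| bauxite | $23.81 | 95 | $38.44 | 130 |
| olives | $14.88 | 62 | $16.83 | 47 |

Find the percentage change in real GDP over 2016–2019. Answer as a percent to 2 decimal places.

Real GDP 2016 = Nominal GDP 2016 = 7.60·531 + 22.87·101 + 23.81·95 + 14.88·62 = 9529.98.
Real GDP 2019 (at 2016 prices) = 7.60·565 + 22.87·96 + 23.81·130 + 14.88·47 = 10284.18.
Real growth = 10284.18/9529.98 − 1 = 0.0791.

7.91%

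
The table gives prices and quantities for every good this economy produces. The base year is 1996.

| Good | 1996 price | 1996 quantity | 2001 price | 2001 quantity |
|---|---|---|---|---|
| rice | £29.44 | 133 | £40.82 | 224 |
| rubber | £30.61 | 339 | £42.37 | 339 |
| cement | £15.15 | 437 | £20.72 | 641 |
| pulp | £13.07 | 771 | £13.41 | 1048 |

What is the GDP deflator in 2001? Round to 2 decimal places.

125.91

Nominal GDP 2001 = 40.82·224 + 42.37·339 + 20.72·641 + 13.41·1048 = 50842.31.
Real GDP 2001 (at 1996 prices) = 29.44·224 + 30.61·339 + 15.15·641 + 13.07·1048 = 40379.86.
Deflator = Nominal/Real × 100 = 50842.31/40379.86 × 100 = 125.910.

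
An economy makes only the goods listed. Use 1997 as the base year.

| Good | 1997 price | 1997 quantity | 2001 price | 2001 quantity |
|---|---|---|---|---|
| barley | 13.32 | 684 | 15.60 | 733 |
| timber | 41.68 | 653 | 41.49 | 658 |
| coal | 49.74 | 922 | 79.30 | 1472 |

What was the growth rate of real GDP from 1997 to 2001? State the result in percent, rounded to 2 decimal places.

34.33%

Real GDP 1997 = Nominal GDP 1997 = 13.32·684 + 41.68·653 + 49.74·922 = 82188.20.
Real GDP 2001 (at 1997 prices) = 13.32·733 + 41.68·658 + 49.74·1472 = 110406.28.
Real growth = 110406.28/82188.20 − 1 = 0.3433.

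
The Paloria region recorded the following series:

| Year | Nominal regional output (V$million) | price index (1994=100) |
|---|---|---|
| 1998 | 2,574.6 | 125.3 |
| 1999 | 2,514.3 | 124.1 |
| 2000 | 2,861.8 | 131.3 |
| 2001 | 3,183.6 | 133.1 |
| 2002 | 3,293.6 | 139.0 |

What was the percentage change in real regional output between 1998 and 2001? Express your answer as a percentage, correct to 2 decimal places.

16.41%

Real regional output 1998 = 2574.6/1.253 = 2054.75.
Real regional output 2001 = 3183.6/1.331 = 2391.89.
Change = 2391.89/2054.75 − 1 = 0.1641.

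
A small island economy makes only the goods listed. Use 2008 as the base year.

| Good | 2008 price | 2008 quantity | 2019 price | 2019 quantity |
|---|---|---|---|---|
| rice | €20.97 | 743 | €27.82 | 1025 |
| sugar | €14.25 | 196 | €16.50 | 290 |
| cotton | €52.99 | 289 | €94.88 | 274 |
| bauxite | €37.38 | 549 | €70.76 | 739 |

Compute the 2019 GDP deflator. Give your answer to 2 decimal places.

Nominal GDP 2019 = 27.82·1025 + 16.50·290 + 94.88·274 + 70.76·739 = 111589.26.
Real GDP 2019 (at 2008 prices) = 20.97·1025 + 14.25·290 + 52.99·274 + 37.38·739 = 67769.83.
Deflator = Nominal/Real × 100 = 111589.26/67769.83 × 100 = 164.659.

164.66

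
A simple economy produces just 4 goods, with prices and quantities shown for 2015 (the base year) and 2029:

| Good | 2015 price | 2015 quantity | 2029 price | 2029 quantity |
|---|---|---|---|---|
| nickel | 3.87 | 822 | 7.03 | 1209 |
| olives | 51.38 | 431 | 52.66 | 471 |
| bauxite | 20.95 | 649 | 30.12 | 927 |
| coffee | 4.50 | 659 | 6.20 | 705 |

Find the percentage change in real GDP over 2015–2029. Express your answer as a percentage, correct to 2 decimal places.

Real GDP 2015 = Nominal GDP 2015 = 3.87·822 + 51.38·431 + 20.95·649 + 4.50·659 = 41887.97.
Real GDP 2029 (at 2015 prices) = 3.87·1209 + 51.38·471 + 20.95·927 + 4.50·705 = 51471.96.
Real growth = 51471.96/41887.97 − 1 = 0.2288.

22.88%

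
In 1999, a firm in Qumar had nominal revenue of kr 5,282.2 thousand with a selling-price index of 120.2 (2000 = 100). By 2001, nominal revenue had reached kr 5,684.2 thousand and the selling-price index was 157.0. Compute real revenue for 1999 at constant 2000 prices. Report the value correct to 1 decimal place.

kr 4,394.5 thousand

Real revenue = Nominal / (selling-price index/100) = 5282.2 / 1.202 = 4394.51.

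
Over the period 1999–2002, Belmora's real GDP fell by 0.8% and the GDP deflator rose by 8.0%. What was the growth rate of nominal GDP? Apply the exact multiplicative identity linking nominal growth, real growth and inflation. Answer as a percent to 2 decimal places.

7.14%

(1 + g_nom) = (1 + g_real)(1 + π) = 0.9920 × 1.0800 = 1.07136.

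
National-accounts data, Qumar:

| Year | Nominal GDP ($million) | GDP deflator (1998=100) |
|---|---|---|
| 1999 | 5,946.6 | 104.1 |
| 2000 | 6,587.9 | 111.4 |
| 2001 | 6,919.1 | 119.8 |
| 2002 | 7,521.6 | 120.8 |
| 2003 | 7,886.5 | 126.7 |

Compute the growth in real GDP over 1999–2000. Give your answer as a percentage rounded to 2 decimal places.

3.52%

Real GDP 1999 = 5946.6/1.041 = 5712.39.
Real GDP 2000 = 6587.9/1.114 = 5913.73.
Change = 5913.73/5712.39 − 1 = 0.0352.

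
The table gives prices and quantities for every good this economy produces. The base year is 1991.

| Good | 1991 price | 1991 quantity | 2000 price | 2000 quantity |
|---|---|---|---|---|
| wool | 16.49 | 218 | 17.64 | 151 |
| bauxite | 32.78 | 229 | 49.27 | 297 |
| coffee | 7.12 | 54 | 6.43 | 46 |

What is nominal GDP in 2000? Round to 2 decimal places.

Nominal GDP 2000 = Σ (p_2000 × q_2000) = 17.64·151 + 49.27·297 + 6.43·46 = 17592.61.

17592.61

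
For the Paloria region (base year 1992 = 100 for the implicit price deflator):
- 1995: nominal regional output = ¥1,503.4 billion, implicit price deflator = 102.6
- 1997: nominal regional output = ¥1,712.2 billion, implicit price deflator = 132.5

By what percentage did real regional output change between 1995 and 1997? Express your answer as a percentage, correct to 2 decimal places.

Real regional output 1995 = 1503.4 / 1.026 = 1465.30.
Real regional output 1997 = 1712.2 / 1.325 = 1292.23.
Real growth = 1292.23 / 1465.30 − 1 = -0.1181.

-11.81%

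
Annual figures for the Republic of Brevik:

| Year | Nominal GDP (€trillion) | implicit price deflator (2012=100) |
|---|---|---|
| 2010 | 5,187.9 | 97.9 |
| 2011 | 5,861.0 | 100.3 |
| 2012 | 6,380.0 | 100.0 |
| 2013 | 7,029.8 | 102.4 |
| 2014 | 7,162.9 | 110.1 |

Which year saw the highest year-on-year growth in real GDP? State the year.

2011: real = 5861.0/1.003 = 5843.47; growth vs 2010 (5299.18) = 10.27%.
2012: real = 6380.0/1.000 = 6380.00; growth vs 2011 (5843.47) = 9.18%.
2013: real = 7029.8/1.024 = 6865.04; growth vs 2012 (6380.00) = 7.60%.
2014: real = 7162.9/1.101 = 6505.81; growth vs 2013 (6865.04) = -5.23%.

2011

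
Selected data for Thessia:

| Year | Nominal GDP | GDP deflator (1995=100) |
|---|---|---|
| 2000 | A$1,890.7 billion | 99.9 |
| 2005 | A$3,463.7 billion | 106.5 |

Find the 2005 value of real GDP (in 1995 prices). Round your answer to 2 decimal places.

Real GDP = Nominal / (GDP deflator/100) = 3463.7 / 1.065 = 3252.30.

A$3,252.30 billion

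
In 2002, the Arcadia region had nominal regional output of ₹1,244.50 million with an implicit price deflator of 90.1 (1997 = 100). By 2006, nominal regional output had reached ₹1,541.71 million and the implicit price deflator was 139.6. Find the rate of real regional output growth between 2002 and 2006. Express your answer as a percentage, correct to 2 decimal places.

Real regional output 2002 = 1244.50 / 0.901 = 1381.24.
Real regional output 2006 = 1541.71 / 1.396 = 1104.38.
Real growth = 1104.38 / 1381.24 − 1 = -0.2004.

-20.04%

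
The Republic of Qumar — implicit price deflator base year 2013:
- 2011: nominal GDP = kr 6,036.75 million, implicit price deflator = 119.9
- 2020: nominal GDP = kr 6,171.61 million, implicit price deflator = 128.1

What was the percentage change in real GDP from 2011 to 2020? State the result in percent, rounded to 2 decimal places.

-4.31%

Deflate each year: 2011 → 6036.75/1.199 = 5034.82; 2020 → 6171.61/1.281 = 4817.81.
So real GDP changed by 4817.81/5034.82 − 1 = -0.0431, i.e. -4.31%.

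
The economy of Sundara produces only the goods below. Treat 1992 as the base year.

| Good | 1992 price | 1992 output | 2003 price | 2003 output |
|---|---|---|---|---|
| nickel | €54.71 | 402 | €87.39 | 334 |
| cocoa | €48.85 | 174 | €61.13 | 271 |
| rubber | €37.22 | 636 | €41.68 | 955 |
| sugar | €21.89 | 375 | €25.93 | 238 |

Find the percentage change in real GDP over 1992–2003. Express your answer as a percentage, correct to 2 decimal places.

Real GDP 1992 = Nominal GDP 1992 = 54.71·402 + 48.85·174 + 37.22·636 + 21.89·375 = 62373.99.
Real GDP 2003 (at 1992 prices) = 54.71·334 + 48.85·271 + 37.22·955 + 21.89·238 = 72266.41.
Real growth = 72266.41/62373.99 − 1 = 0.1586.

15.86%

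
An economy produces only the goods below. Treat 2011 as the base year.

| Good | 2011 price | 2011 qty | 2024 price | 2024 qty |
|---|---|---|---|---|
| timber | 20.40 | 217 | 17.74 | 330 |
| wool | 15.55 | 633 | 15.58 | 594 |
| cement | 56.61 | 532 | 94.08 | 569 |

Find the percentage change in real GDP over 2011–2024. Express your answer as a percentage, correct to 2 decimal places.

8.55%

Real GDP 2011 = Nominal GDP 2011 = 20.40·217 + 15.55·633 + 56.61·532 = 44386.47.
Real GDP 2024 (at 2011 prices) = 20.40·330 + 15.55·594 + 56.61·569 = 48179.79.
Real growth = 48179.79/44386.47 − 1 = 0.0855.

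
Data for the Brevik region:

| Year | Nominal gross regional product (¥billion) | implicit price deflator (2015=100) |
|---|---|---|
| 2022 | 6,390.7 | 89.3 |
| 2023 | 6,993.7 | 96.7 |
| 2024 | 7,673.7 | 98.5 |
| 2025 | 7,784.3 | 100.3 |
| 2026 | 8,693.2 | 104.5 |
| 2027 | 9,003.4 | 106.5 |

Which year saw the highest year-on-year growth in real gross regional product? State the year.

2024

2023: real = 6993.7/0.967 = 7232.37; growth vs 2022 (7156.44) = 1.06%.
2024: real = 7673.7/0.985 = 7790.56; growth vs 2023 (7232.37) = 7.72%.
2025: real = 7784.3/1.003 = 7761.02; growth vs 2024 (7790.56) = -0.38%.
2026: real = 8693.2/1.045 = 8318.85; growth vs 2025 (7761.02) = 7.19%.
2027: real = 9003.4/1.065 = 8453.90; growth vs 2026 (8318.85) = 1.62%.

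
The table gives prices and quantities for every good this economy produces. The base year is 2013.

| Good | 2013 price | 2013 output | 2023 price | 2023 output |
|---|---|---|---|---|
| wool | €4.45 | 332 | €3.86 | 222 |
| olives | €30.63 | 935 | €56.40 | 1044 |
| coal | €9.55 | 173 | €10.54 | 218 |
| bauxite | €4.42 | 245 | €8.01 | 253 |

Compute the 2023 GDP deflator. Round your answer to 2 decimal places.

Nominal GDP 2023 = 3.86·222 + 56.40·1044 + 10.54·218 + 8.01·253 = 64062.77.
Real GDP 2023 (at 2013 prices) = 4.45·222 + 30.63·1044 + 9.55·218 + 4.42·253 = 36165.78.
Deflator = Nominal/Real × 100 = 64062.77/36165.78 × 100 = 177.136.

177.14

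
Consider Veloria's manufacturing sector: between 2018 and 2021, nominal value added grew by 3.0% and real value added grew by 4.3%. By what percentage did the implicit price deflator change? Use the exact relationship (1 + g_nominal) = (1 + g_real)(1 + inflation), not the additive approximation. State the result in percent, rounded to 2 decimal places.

(1 + g_nom) = (1 + g_real)(1 + π), so π = 1.0300 / 1.0430 − 1 = -0.01246.

-1.25%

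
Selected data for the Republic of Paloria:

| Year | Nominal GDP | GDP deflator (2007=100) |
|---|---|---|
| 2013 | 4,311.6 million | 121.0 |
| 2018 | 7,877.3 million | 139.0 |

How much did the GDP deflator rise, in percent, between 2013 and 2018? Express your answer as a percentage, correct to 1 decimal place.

14.9%

Price-level change = 139.0 / 121.0 − 1 = 0.1488.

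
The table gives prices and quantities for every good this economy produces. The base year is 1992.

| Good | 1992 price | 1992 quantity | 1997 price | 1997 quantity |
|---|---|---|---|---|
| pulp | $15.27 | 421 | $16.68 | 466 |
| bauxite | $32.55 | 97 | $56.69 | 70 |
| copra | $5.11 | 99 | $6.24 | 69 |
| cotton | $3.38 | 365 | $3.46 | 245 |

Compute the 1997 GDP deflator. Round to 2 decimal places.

123.12

Nominal GDP 1997 = 16.68·466 + 56.69·70 + 6.24·69 + 3.46·245 = 13019.44.
Real GDP 1997 (at 1992 prices) = 15.27·466 + 32.55·70 + 5.11·69 + 3.38·245 = 10575.01.
Deflator = Nominal/Real × 100 = 13019.44/10575.01 × 100 = 123.115.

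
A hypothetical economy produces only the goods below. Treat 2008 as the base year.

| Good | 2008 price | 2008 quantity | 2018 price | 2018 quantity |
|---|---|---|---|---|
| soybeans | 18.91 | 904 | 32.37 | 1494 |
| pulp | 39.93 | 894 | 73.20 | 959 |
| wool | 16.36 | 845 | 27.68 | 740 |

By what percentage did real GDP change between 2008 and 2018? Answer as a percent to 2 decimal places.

Real GDP 2008 = Nominal GDP 2008 = 18.91·904 + 39.93·894 + 16.36·845 = 66616.26.
Real GDP 2018 (at 2008 prices) = 18.91·1494 + 39.93·959 + 16.36·740 = 78650.81.
Real growth = 78650.81/66616.26 − 1 = 0.1807.

18.07%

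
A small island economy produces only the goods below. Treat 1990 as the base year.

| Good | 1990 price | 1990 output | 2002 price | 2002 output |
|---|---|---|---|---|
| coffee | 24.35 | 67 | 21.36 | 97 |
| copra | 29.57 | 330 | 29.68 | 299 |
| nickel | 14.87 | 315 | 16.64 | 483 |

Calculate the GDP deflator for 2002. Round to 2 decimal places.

103.25

Nominal GDP 2002 = 21.36·97 + 29.68·299 + 16.64·483 = 18983.36.
Real GDP 2002 (at 1990 prices) = 24.35·97 + 29.57·299 + 14.87·483 = 18385.59.
Deflator = Nominal/Real × 100 = 18983.36/18385.59 × 100 = 103.251.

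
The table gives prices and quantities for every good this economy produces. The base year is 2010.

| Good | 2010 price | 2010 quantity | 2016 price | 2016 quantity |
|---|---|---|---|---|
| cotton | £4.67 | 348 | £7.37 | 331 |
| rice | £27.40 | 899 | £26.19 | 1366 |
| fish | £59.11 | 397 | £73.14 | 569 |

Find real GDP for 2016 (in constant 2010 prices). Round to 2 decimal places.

Real GDP 2016 = Σ (p_2010 × q_2016) = 4.67·331 + 27.40·1366 + 59.11·569 = 72607.76.

£72607.76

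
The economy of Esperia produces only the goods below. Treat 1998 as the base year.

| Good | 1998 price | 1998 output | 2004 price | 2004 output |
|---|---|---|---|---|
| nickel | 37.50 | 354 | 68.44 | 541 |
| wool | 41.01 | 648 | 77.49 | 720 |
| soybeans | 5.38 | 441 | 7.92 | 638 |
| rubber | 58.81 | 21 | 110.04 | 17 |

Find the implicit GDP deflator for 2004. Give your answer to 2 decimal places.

183.87

Nominal GDP 2004 = 68.44·541 + 77.49·720 + 7.92·638 + 110.04·17 = 99742.48.
Real GDP 2004 (at 1998 prices) = 37.50·541 + 41.01·720 + 5.38·638 + 58.81·17 = 54246.91.
Deflator = Nominal/Real × 100 = 99742.48/54246.91 × 100 = 183.868.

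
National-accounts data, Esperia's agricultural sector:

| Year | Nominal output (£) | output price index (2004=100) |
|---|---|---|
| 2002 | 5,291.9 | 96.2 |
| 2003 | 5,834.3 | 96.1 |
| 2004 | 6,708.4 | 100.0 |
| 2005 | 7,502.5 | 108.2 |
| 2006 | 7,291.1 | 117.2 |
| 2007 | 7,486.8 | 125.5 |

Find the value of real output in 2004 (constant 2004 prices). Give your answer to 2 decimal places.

Real output 2004 = 6708.4 / 1.000 = 6708.40.

£6,708.40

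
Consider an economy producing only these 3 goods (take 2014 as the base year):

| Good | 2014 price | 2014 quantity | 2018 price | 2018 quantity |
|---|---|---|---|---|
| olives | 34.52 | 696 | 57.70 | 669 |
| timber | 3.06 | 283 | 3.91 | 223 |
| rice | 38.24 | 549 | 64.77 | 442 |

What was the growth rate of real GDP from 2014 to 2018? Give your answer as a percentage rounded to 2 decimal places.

Real GDP 2014 = Nominal GDP 2014 = 34.52·696 + 3.06·283 + 38.24·549 = 45885.66.
Real GDP 2018 (at 2014 prices) = 34.52·669 + 3.06·223 + 38.24·442 = 40678.34.
Real growth = 40678.34/45885.66 − 1 = -0.1135.

-11.35%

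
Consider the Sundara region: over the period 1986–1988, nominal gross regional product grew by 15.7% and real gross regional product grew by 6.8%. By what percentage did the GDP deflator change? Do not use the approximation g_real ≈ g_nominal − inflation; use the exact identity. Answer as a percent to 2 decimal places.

8.33%

(1 + g_nom) = (1 + g_real)(1 + π), so π = 1.1570 / 1.0680 − 1 = 0.08333.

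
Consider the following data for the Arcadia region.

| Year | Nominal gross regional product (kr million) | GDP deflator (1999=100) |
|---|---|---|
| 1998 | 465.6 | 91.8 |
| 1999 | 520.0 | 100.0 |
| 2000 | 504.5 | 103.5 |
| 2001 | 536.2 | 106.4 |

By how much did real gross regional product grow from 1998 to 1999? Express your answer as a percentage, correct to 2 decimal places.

2.53%

Real gross regional product 1998 = 465.6/0.918 = 507.19.
Real gross regional product 1999 = 520.0/1.000 = 520.00.
Change = 520.00/507.19 − 1 = 0.0253.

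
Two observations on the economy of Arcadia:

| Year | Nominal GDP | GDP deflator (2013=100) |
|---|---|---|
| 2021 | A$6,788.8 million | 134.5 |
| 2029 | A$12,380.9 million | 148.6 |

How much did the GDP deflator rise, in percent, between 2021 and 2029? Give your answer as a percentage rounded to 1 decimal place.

10.5%

Price-level change = 148.6 / 134.5 − 1 = 0.1048.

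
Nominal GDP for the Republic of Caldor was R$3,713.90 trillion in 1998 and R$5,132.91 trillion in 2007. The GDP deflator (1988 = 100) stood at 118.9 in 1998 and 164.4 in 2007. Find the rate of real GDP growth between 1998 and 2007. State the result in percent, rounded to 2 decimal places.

Real GDP 1998 = 3713.90 / 1.189 = 3123.55.
Real GDP 2007 = 5132.91 / 1.644 = 3122.21.
Real growth = 3122.21 / 3123.55 − 1 = -0.0004.

-0.04%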